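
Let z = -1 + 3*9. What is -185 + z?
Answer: -159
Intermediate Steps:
z = 26 (z = -1 + 27 = 26)
-185 + z = -185 + 26 = -159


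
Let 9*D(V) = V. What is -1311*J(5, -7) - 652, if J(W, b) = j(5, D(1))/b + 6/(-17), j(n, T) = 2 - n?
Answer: -89387/119 ≈ -751.15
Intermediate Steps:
D(V) = V/9
J(W, b) = -6/17 - 3/b (J(W, b) = (2 - 1*5)/b + 6/(-17) = (2 - 5)/b + 6*(-1/17) = -3/b - 6/17 = -6/17 - 3/b)
-1311*J(5, -7) - 652 = -1311*(-6/17 - 3/(-7)) - 652 = -1311*(-6/17 - 3*(-1/7)) - 652 = -1311*(-6/17 + 3/7) - 652 = -1311*9/119 - 652 = -11799/119 - 652 = -89387/119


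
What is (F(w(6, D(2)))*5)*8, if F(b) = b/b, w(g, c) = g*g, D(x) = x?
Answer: 40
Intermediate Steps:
w(g, c) = g**2
F(b) = 1
(F(w(6, D(2)))*5)*8 = (1*5)*8 = 5*8 = 40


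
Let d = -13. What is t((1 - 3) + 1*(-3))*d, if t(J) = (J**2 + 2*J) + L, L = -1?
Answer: -182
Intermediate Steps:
t(J) = -1 + J**2 + 2*J (t(J) = (J**2 + 2*J) - 1 = -1 + J**2 + 2*J)
t((1 - 3) + 1*(-3))*d = (-1 + ((1 - 3) + 1*(-3))**2 + 2*((1 - 3) + 1*(-3)))*(-13) = (-1 + (-2 - 3)**2 + 2*(-2 - 3))*(-13) = (-1 + (-5)**2 + 2*(-5))*(-13) = (-1 + 25 - 10)*(-13) = 14*(-13) = -182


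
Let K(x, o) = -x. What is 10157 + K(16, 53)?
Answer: 10141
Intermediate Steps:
10157 + K(16, 53) = 10157 - 1*16 = 10157 - 16 = 10141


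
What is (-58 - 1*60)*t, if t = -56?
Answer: 6608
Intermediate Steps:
(-58 - 1*60)*t = (-58 - 1*60)*(-56) = (-58 - 60)*(-56) = -118*(-56) = 6608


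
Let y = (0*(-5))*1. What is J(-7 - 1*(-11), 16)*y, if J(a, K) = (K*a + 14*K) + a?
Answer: 0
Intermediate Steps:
y = 0 (y = 0*1 = 0)
J(a, K) = a + 14*K + K*a (J(a, K) = (14*K + K*a) + a = a + 14*K + K*a)
J(-7 - 1*(-11), 16)*y = ((-7 - 1*(-11)) + 14*16 + 16*(-7 - 1*(-11)))*0 = ((-7 + 11) + 224 + 16*(-7 + 11))*0 = (4 + 224 + 16*4)*0 = (4 + 224 + 64)*0 = 292*0 = 0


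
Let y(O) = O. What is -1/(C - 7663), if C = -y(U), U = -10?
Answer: 1/7653 ≈ 0.00013067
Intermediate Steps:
C = 10 (C = -1*(-10) = 10)
-1/(C - 7663) = -1/(10 - 7663) = -1/(-7653) = -1*(-1/7653) = 1/7653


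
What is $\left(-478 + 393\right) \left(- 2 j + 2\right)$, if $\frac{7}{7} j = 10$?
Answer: $1530$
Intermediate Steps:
$j = 10$
$\left(-478 + 393\right) \left(- 2 j + 2\right) = \left(-478 + 393\right) \left(\left(-2\right) 10 + 2\right) = - 85 \left(-20 + 2\right) = \left(-85\right) \left(-18\right) = 1530$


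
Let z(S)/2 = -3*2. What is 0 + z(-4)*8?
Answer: -96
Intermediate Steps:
z(S) = -12 (z(S) = 2*(-3*2) = 2*(-6) = -12)
0 + z(-4)*8 = 0 - 12*8 = 0 - 96 = -96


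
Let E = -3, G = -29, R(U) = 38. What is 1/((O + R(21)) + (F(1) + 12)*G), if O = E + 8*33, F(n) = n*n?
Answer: -1/78 ≈ -0.012821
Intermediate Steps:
F(n) = n²
O = 261 (O = -3 + 8*33 = -3 + 264 = 261)
1/((O + R(21)) + (F(1) + 12)*G) = 1/((261 + 38) + (1² + 12)*(-29)) = 1/(299 + (1 + 12)*(-29)) = 1/(299 + 13*(-29)) = 1/(299 - 377) = 1/(-78) = -1/78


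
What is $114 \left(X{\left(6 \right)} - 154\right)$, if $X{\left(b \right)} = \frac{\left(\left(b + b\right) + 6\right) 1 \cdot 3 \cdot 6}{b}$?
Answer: $-11400$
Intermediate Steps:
$X{\left(b \right)} = \frac{108 + 36 b}{b}$ ($X{\left(b \right)} = \frac{\left(2 b + 6\right) 3 \cdot 6}{b} = \frac{\left(6 + 2 b\right) 18}{b} = \frac{108 + 36 b}{b}$)
$114 \left(X{\left(6 \right)} - 154\right) = 114 \left(\left(36 + \frac{108}{6}\right) - 154\right) = 114 \left(\left(36 + 108 \cdot \frac{1}{6}\right) - 154\right) = 114 \left(\left(36 + 18\right) - 154\right) = 114 \left(54 - 154\right) = 114 \left(-100\right) = -11400$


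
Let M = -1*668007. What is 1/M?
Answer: -1/668007 ≈ -1.4970e-6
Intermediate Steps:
M = -668007
1/M = 1/(-668007) = -1/668007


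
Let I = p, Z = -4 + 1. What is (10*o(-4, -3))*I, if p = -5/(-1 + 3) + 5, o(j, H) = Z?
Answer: -75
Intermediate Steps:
Z = -3
o(j, H) = -3
p = 5/2 (p = -5/2 + 5 = 5/2 ≈ 2.5000)
I = 5/2 ≈ 2.5000
(10*o(-4, -3))*I = (10*(-3))*(5/2) = -30*5/2 = -75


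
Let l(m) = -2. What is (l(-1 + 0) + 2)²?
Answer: 0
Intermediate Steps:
(l(-1 + 0) + 2)² = (-2 + 2)² = 0² = 0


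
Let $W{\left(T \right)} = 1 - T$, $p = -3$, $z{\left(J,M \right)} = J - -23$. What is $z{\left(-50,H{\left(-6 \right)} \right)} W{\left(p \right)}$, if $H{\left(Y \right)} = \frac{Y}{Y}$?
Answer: $-108$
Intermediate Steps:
$H{\left(Y \right)} = 1$
$z{\left(J,M \right)} = 23 + J$ ($z{\left(J,M \right)} = J + 23 = 23 + J$)
$z{\left(-50,H{\left(-6 \right)} \right)} W{\left(p \right)} = \left(23 - 50\right) \left(1 - -3\right) = - 27 \left(1 + 3\right) = \left(-27\right) 4 = -108$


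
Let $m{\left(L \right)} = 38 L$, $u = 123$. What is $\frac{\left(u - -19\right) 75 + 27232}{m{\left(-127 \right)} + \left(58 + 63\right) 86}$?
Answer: $\frac{611}{90} \approx 6.7889$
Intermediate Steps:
$\frac{\left(u - -19\right) 75 + 27232}{m{\left(-127 \right)} + \left(58 + 63\right) 86} = \frac{\left(123 - -19\right) 75 + 27232}{38 \left(-127\right) + \left(58 + 63\right) 86} = \frac{\left(123 + 19\right) 75 + 27232}{-4826 + 121 \cdot 86} = \frac{142 \cdot 75 + 27232}{-4826 + 10406} = \frac{10650 + 27232}{5580} = 37882 \cdot \frac{1}{5580} = \frac{611}{90}$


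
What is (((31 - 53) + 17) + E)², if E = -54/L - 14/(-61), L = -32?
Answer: 9054081/952576 ≈ 9.5048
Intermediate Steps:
E = 1871/976 (E = -54/(-32) - 14/(-61) = -54*(-1/32) - 14*(-1/61) = 27/16 + 14/61 = 1871/976 ≈ 1.9170)
(((31 - 53) + 17) + E)² = (((31 - 53) + 17) + 1871/976)² = ((-22 + 17) + 1871/976)² = (-5 + 1871/976)² = (-3009/976)² = 9054081/952576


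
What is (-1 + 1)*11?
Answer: 0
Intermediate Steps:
(-1 + 1)*11 = 0*11 = 0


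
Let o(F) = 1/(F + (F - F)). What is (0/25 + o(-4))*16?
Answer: -4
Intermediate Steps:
o(F) = 1/F (o(F) = 1/(F + 0) = 1/F)
(0/25 + o(-4))*16 = (0/25 + 1/(-4))*16 = (0*(1/25) - 1/4)*16 = (0 - 1/4)*16 = -1/4*16 = -4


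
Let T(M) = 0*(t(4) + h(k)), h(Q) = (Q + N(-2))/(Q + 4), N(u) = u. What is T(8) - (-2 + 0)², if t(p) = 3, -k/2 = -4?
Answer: -4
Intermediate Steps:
k = 8 (k = -2*(-4) = 8)
h(Q) = (-2 + Q)/(4 + Q) (h(Q) = (Q - 2)/(Q + 4) = (-2 + Q)/(4 + Q))
T(M) = 0 (T(M) = 0*(3 + (-2 + 8)/(4 + 8)) = 0*(3 + 6/12) = 0*(3 + (1/12)*6) = 0*(3 + ½) = 0*(7/2) = 0)
T(8) - (-2 + 0)² = 0 - (-2 + 0)² = 0 - 1*(-2)² = 0 - 1*4 = 0 - 4 = -4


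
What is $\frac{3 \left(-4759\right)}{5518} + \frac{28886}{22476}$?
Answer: $- \frac{20187113}{15502821} \approx -1.3022$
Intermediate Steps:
$\frac{3 \left(-4759\right)}{5518} + \frac{28886}{22476} = \left(-14277\right) \frac{1}{5518} + 28886 \cdot \frac{1}{22476} = - \frac{14277}{5518} + \frac{14443}{11238} = - \frac{20187113}{15502821}$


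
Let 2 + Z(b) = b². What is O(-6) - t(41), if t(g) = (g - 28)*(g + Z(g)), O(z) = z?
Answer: -22366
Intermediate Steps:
Z(b) = -2 + b²
t(g) = (-28 + g)*(-2 + g + g²) (t(g) = (g - 28)*(g + (-2 + g²)) = (-28 + g)*(-2 + g + g²))
O(-6) - t(41) = -6 - (56 + 41³ - 30*41 - 27*41²) = -6 - (56 + 68921 - 1230 - 27*1681) = -6 - (56 + 68921 - 1230 - 45387) = -6 - 1*22360 = -6 - 22360 = -22366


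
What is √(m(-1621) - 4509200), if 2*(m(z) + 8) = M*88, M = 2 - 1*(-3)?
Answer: 2*I*√1127247 ≈ 2123.4*I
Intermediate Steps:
M = 5 (M = 2 + 3 = 5)
m(z) = 212 (m(z) = -8 + (5*88)/2 = -8 + (½)*440 = -8 + 220 = 212)
√(m(-1621) - 4509200) = √(212 - 4509200) = √(-4508988) = 2*I*√1127247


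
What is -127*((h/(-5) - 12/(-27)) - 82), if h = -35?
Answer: 85217/9 ≈ 9468.6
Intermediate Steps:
-127*((h/(-5) - 12/(-27)) - 82) = -127*((-35/(-5) - 12/(-27)) - 82) = -127*((-35*(-1/5) - 12*(-1/27)) - 82) = -127*((7 + 4/9) - 82) = -127*(67/9 - 82) = -127*(-671/9) = 85217/9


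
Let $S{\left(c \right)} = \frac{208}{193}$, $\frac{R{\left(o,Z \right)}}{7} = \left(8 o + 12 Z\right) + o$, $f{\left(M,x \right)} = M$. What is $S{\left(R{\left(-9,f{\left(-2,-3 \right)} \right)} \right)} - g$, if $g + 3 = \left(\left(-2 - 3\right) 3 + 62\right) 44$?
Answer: $- \frac{398337}{193} \approx -2063.9$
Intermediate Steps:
$R{\left(o,Z \right)} = 63 o + 84 Z$ ($R{\left(o,Z \right)} = 7 \left(\left(8 o + 12 Z\right) + o\right) = 7 \left(9 o + 12 Z\right) = 63 o + 84 Z$)
$S{\left(c \right)} = \frac{208}{193}$ ($S{\left(c \right)} = 208 \cdot \frac{1}{193} = \frac{208}{193}$)
$g = 2065$ ($g = -3 + \left(\left(-2 - 3\right) 3 + 62\right) 44 = -3 + \left(\left(-5\right) 3 + 62\right) 44 = -3 + \left(-15 + 62\right) 44 = -3 + 47 \cdot 44 = -3 + 2068 = 2065$)
$S{\left(R{\left(-9,f{\left(-2,-3 \right)} \right)} \right)} - g = \frac{208}{193} - 2065 = - \frac{398337}{193}$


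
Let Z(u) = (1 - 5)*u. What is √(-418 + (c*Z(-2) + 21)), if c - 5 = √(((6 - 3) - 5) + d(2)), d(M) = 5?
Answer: √(-357 + 8*√3) ≈ 18.524*I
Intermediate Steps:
Z(u) = -4*u
c = 5 + √3 (c = 5 + √(((6 - 3) - 5) + 5) = 5 + √((3 - 5) + 5) = 5 + √(-2 + 5) = 5 + √3 ≈ 6.7320)
√(-418 + (c*Z(-2) + 21)) = √(-418 + ((5 + √3)*(-4*(-2)) + 21)) = √(-418 + ((5 + √3)*8 + 21)) = √(-418 + ((40 + 8*√3) + 21)) = √(-418 + (61 + 8*√3)) = √(-357 + 8*√3)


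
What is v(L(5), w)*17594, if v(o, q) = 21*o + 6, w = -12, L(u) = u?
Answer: 1952934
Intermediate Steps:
v(o, q) = 6 + 21*o
v(L(5), w)*17594 = (6 + 21*5)*17594 = (6 + 105)*17594 = 111*17594 = 1952934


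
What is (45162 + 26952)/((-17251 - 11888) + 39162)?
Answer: 24038/3341 ≈ 7.1949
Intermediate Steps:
(45162 + 26952)/((-17251 - 11888) + 39162) = 72114/(-29139 + 39162) = 72114/10023 = 72114*(1/10023) = 24038/3341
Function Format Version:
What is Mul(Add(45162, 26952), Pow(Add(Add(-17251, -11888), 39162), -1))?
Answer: Rational(24038, 3341) ≈ 7.1949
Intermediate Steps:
Mul(Add(45162, 26952), Pow(Add(Add(-17251, -11888), 39162), -1)) = Mul(72114, Pow(Add(-29139, 39162), -1)) = Mul(72114, Pow(10023, -1)) = Mul(72114, Rational(1, 10023)) = Rational(24038, 3341)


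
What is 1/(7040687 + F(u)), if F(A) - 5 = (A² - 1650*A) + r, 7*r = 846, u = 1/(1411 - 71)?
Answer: 12569200/88497369487007 ≈ 1.4203e-7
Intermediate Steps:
u = 1/1340 ≈ 0.00074627
r = 846/7 (r = (⅐)*846 = 846/7 ≈ 120.86)
F(A) = 881/7 + A² - 1650*A (F(A) = 5 + ((A² - 1650*A) + 846/7) = 5 + (846/7 + A² - 1650*A) = 881/7 + A² - 1650*A)
1/(7040687 + F(u)) = 1/(7040687 + (881/7 + (1/1340)² - 1650*1/1340)) = 1/(7040687 + (881/7 + 1/1795600 - 165/134)) = 1/(7040687 + 1566446607/12569200) = 1/(88497369487007/12569200) = 12569200/88497369487007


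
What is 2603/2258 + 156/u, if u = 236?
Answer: 241639/133222 ≈ 1.8138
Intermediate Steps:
2603/2258 + 156/u = 2603/2258 + 156/236 = 2603*(1/2258) + 156*(1/236) = 2603/2258 + 39/59 = 241639/133222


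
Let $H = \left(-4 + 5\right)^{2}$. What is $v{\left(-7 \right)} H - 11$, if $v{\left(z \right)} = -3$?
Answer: $-14$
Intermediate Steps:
$H = 1$ ($H = 1^{2} = 1$)
$v{\left(-7 \right)} H - 11 = \left(-3\right) 1 - 11 = -3 - 11 = -14$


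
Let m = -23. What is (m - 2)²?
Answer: 625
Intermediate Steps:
(m - 2)² = (-23 - 2)² = (-25)² = 625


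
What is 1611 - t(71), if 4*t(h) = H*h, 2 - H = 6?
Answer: 1682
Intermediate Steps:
H = -4 (H = 2 - 1*6 = 2 - 6 = -4)
t(h) = -h (t(h) = (-4*h)/4 = -h)
1611 - t(71) = 1611 - (-1)*71 = 1611 - 1*(-71) = 1611 + 71 = 1682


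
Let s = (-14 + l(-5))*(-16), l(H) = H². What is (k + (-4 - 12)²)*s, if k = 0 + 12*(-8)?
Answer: -28160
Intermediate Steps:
s = -176 (s = (-14 + (-5)²)*(-16) = (-14 + 25)*(-16) = 11*(-16) = -176)
k = -96 (k = 0 - 96 = -96)
(k + (-4 - 12)²)*s = (-96 + (-4 - 12)²)*(-176) = (-96 + (-16)²)*(-176) = (-96 + 256)*(-176) = 160*(-176) = -28160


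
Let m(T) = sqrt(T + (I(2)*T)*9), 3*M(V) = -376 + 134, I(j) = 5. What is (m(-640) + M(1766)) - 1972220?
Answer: -5916902/3 + 16*I*sqrt(115) ≈ -1.9723e+6 + 171.58*I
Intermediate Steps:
M(V) = -242/3 (M(V) = (-376 + 134)/3 = (1/3)*(-242) = -242/3)
m(T) = sqrt(46)*sqrt(T) (m(T) = sqrt(T + (5*T)*9) = sqrt(T + 45*T) = sqrt(46*T) = sqrt(46)*sqrt(T))
(m(-640) + M(1766)) - 1972220 = (sqrt(46)*sqrt(-640) - 242/3) - 1972220 = (sqrt(46)*(8*I*sqrt(10)) - 242/3) - 1972220 = (16*I*sqrt(115) - 242/3) - 1972220 = (-242/3 + 16*I*sqrt(115)) - 1972220 = -5916902/3 + 16*I*sqrt(115)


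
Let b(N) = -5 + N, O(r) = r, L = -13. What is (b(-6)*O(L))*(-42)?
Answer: -6006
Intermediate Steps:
(b(-6)*O(L))*(-42) = ((-5 - 6)*(-13))*(-42) = -11*(-13)*(-42) = 143*(-42) = -6006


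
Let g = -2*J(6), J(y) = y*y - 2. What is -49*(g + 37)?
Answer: 1519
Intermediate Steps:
J(y) = -2 + y**2 (J(y) = y**2 - 2 = -2 + y**2)
g = -68 (g = -2*(-2 + 6**2) = -2*(-2 + 36) = -2*34 = -68)
-49*(g + 37) = -49*(-68 + 37) = -49*(-31) = 1519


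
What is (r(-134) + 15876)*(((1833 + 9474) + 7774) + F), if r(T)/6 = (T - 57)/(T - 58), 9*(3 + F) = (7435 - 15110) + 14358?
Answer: 90659359855/288 ≈ 3.1479e+8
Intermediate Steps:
F = 6656/9 (F = -3 + ((7435 - 15110) + 14358)/9 = -3 + (-7675 + 14358)/9 = -3 + (⅑)*6683 = -3 + 6683/9 = 6656/9 ≈ 739.56)
r(T) = 6*(-57 + T)/(-58 + T) (r(T) = 6*((T - 57)/(T - 58)) = 6*((-57 + T)/(-58 + T)) = 6*(-57 + T)/(-58 + T))
(r(-134) + 15876)*(((1833 + 9474) + 7774) + F) = (6*(-57 - 134)/(-58 - 134) + 15876)*(((1833 + 9474) + 7774) + 6656/9) = (6*(-191)/(-192) + 15876)*((11307 + 7774) + 6656/9) = (6*(-1/192)*(-191) + 15876)*(19081 + 6656/9) = (191/32 + 15876)*(178385/9) = (508223/32)*(178385/9) = 90659359855/288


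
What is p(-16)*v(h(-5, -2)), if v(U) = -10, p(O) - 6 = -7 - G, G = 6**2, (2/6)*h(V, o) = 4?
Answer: 370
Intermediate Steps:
h(V, o) = 12 (h(V, o) = 3*4 = 12)
G = 36
p(O) = -37 (p(O) = 6 + (-7 - 1*36) = 6 + (-7 - 36) = 6 - 43 = -37)
p(-16)*v(h(-5, -2)) = -37*(-10) = 370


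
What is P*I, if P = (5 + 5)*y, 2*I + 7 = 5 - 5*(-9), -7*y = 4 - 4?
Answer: 0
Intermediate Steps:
y = 0 (y = -(4 - 4)/7 = -1/7*0 = 0)
I = 43/2 (I = -7/2 + (5 - 5*(-9))/2 = -7/2 + (5 + 45)/2 = -7/2 + (1/2)*50 = -7/2 + 25 = 43/2 ≈ 21.500)
P = 0 (P = (5 + 5)*0 = 10*0 = 0)
P*I = 0*(43/2) = 0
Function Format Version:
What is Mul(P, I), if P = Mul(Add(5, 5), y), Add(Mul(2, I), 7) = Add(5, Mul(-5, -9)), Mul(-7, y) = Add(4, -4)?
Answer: 0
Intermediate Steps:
y = 0 (y = Mul(Rational(-1, 7), Add(4, -4)) = Mul(Rational(-1, 7), 0) = 0)
I = Rational(43, 2) (I = Add(Rational(-7, 2), Mul(Rational(1, 2), Add(5, Mul(-5, -9)))) = Add(Rational(-7, 2), Mul(Rational(1, 2), Add(5, 45))) = Add(Rational(-7, 2), Mul(Rational(1, 2), 50)) = Add(Rational(-7, 2), 25) = Rational(43, 2) ≈ 21.500)
P = 0 (P = Mul(Add(5, 5), 0) = Mul(10, 0) = 0)
Mul(P, I) = Mul(0, Rational(43, 2)) = 0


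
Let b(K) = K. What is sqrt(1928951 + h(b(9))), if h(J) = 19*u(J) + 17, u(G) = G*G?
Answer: sqrt(1930507) ≈ 1389.4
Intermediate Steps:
u(G) = G**2
h(J) = 17 + 19*J**2 (h(J) = 19*J**2 + 17 = 17 + 19*J**2)
sqrt(1928951 + h(b(9))) = sqrt(1928951 + (17 + 19*9**2)) = sqrt(1928951 + (17 + 19*81)) = sqrt(1928951 + (17 + 1539)) = sqrt(1928951 + 1556) = sqrt(1930507)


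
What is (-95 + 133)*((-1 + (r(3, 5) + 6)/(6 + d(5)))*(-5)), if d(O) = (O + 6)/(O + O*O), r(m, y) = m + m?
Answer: -32110/191 ≈ -168.12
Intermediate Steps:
r(m, y) = 2*m
d(O) = (6 + O)/(O + O²)
(-95 + 133)*((-1 + (r(3, 5) + 6)/(6 + d(5)))*(-5)) = (-95 + 133)*((-1 + (2*3 + 6)/(6 + (6 + 5)/(5*(1 + 5))))*(-5)) = 38*((-1 + (6 + 6)/(6 + (⅕)*11/6))*(-5)) = 38*((-1 + 12/(6 + (⅕)*(⅙)*11))*(-5)) = 38*((-1 + 12/(6 + 11/30))*(-5)) = 38*((-1 + 12/(191/30))*(-5)) = 38*((-1 + 12*(30/191))*(-5)) = 38*((-1 + 360/191)*(-5)) = 38*((169/191)*(-5)) = 38*(-845/191) = -32110/191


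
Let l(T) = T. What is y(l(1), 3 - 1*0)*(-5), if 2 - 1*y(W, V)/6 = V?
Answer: 30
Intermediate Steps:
y(W, V) = 12 - 6*V
y(l(1), 3 - 1*0)*(-5) = (12 - 6*(3 - 1*0))*(-5) = (12 - 6*(3 + 0))*(-5) = (12 - 6*3)*(-5) = (12 - 18)*(-5) = -6*(-5) = 30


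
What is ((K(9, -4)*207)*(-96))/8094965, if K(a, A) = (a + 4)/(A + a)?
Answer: -11232/1759775 ≈ -0.0063826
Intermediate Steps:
K(a, A) = (4 + a)/(A + a)
((K(9, -4)*207)*(-96))/8094965 = ((((4 + 9)/(-4 + 9))*207)*(-96))/8094965 = (((13/5)*207)*(-96))*(1/8094965) = ((2691/5)*(-96))*(1/8094965) = -258336/5*1/8094965 = -11232/1759775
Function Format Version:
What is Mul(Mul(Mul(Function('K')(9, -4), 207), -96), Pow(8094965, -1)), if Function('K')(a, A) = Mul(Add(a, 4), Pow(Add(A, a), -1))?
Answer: Rational(-11232, 1759775) ≈ -0.0063826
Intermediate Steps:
Function('K')(a, A) = Mul(Pow(Add(A, a), -1), Add(4, a)) (Function('K')(a, A) = Mul(Add(4, a), Pow(Add(A, a), -1)) = Mul(Pow(Add(A, a), -1), Add(4, a)))
Mul(Mul(Mul(Function('K')(9, -4), 207), -96), Pow(8094965, -1)) = Mul(Mul(Mul(Mul(Pow(Add(-4, 9), -1), Add(4, 9)), 207), -96), Pow(8094965, -1)) = Mul(Mul(Mul(Mul(Pow(5, -1), 13), 207), -96), Rational(1, 8094965)) = Mul(Mul(Mul(Mul(Rational(1, 5), 13), 207), -96), Rational(1, 8094965)) = Mul(Mul(Mul(Rational(13, 5), 207), -96), Rational(1, 8094965)) = Mul(Mul(Rational(2691, 5), -96), Rational(1, 8094965)) = Mul(Rational(-258336, 5), Rational(1, 8094965)) = Rational(-11232, 1759775)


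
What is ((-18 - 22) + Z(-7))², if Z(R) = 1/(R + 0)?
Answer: 78961/49 ≈ 1611.4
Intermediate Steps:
Z(R) = 1/R
((-18 - 22) + Z(-7))² = ((-18 - 22) + 1/(-7))² = (-40 - ⅐)² = (-281/7)² = 78961/49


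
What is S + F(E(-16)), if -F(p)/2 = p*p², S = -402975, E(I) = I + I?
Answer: -337439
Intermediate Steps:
E(I) = 2*I
F(p) = -2*p³ (F(p) = -2*p*p² = -2*p³)
S + F(E(-16)) = -402975 - 2*(2*(-16))³ = -402975 - 2*(-32)³ = -402975 - 2*(-32768) = -402975 + 65536 = -337439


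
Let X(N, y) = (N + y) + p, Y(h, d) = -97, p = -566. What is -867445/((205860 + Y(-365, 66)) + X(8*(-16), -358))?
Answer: -867445/204711 ≈ -4.2374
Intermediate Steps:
X(N, y) = -566 + N + y (X(N, y) = (N + y) - 566 = -566 + N + y)
-867445/((205860 + Y(-365, 66)) + X(8*(-16), -358)) = -867445/((205860 - 97) + (-566 + 8*(-16) - 358)) = -867445/(205763 + (-566 - 128 - 358)) = -867445/(205763 - 1052) = -867445/204711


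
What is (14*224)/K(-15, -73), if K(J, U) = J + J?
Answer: -1568/15 ≈ -104.53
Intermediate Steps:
K(J, U) = 2*J
(14*224)/K(-15, -73) = (14*224)/((2*(-15))) = 3136/(-30) = 3136*(-1/30) = -1568/15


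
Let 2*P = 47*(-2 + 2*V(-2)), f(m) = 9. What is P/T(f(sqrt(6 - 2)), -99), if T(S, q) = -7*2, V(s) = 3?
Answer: -47/7 ≈ -6.7143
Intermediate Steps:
T(S, q) = -14
P = 94 (P = (47*(-2 + 2*3))/2 = (47*(-2 + 6))/2 = (47*4)/2 = (1/2)*188 = 94)
P/T(f(sqrt(6 - 2)), -99) = 94/(-14) = 94*(-1/14) = -47/7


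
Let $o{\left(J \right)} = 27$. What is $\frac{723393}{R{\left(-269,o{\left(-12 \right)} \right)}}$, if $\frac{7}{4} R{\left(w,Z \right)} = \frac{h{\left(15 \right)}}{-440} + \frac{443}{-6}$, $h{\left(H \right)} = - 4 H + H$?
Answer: $- \frac{334207566}{19465} \approx -17170.0$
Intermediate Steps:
$h{\left(H \right)} = - 3 H$
$R{\left(w,Z \right)} = - \frac{19465}{462}$ ($R{\left(w,Z \right)} = \frac{4 \left(\frac{\left(-3\right) 15}{-440} + \frac{443}{-6}\right)}{7} = \frac{4 \left(\left(-45\right) \left(- \frac{1}{440}\right) + 443 \left(- \frac{1}{6}\right)\right)}{7} = \frac{4 \left(\frac{9}{88} - \frac{443}{6}\right)}{7} = \frac{4}{7} \left(- \frac{19465}{264}\right) = - \frac{19465}{462}$)
$\frac{723393}{R{\left(-269,o{\left(-12 \right)} \right)}} = \frac{723393}{- \frac{19465}{462}} = 723393 \left(- \frac{462}{19465}\right) = - \frac{334207566}{19465}$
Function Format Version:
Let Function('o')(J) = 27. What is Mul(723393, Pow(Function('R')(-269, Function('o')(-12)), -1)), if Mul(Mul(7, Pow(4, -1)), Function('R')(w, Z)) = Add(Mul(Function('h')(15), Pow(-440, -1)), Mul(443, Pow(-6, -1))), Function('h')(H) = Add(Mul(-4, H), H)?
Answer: Rational(-334207566, 19465) ≈ -17170.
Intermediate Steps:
Function('h')(H) = Mul(-3, H)
Function('R')(w, Z) = Rational(-19465, 462) (Function('R')(w, Z) = Mul(Rational(4, 7), Add(Mul(Mul(-3, 15), Pow(-440, -1)), Mul(443, Pow(-6, -1)))) = Mul(Rational(4, 7), Add(Mul(-45, Rational(-1, 440)), Mul(443, Rational(-1, 6)))) = Mul(Rational(4, 7), Add(Rational(9, 88), Rational(-443, 6))) = Mul(Rational(4, 7), Rational(-19465, 264)) = Rational(-19465, 462))
Mul(723393, Pow(Function('R')(-269, Function('o')(-12)), -1)) = Mul(723393, Pow(Rational(-19465, 462), -1)) = Mul(723393, Rational(-462, 19465)) = Rational(-334207566, 19465)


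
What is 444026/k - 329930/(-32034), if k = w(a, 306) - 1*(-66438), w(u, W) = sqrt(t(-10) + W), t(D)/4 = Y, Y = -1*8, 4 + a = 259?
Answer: 600330726191323/35349579624345 - 222013*sqrt(274)/2207003785 ≈ 16.981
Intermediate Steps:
a = 255 (a = -4 + 259 = 255)
Y = -8
t(D) = -32 (t(D) = 4*(-8) = -32)
w(u, W) = sqrt(-32 + W)
k = 66438 + sqrt(274) (k = sqrt(-32 + 306) - 1*(-66438) = sqrt(274) + 66438 = 66438 + sqrt(274) ≈ 66455.)
444026/k - 329930/(-32034) = 444026/(66438 + sqrt(274)) - 329930/(-32034) = 444026/(66438 + sqrt(274)) - 329930*(-1/32034) = 444026/(66438 + sqrt(274)) + 164965/16017 = 164965/16017 + 444026/(66438 + sqrt(274))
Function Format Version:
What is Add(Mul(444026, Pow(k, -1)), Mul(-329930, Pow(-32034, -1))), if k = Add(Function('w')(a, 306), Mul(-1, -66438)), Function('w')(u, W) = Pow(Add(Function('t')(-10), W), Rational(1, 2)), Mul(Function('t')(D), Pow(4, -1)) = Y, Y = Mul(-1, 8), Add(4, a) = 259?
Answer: Add(Rational(600330726191323, 35349579624345), Mul(Rational(-222013, 2207003785), Pow(274, Rational(1, 2)))) ≈ 16.981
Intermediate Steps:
a = 255 (a = Add(-4, 259) = 255)
Y = -8
Function('t')(D) = -32 (Function('t')(D) = Mul(4, -8) = -32)
Function('w')(u, W) = Pow(Add(-32, W), Rational(1, 2))
k = Add(66438, Pow(274, Rational(1, 2))) (k = Add(Pow(Add(-32, 306), Rational(1, 2)), Mul(-1, -66438)) = Add(Pow(274, Rational(1, 2)), 66438) = Add(66438, Pow(274, Rational(1, 2))) ≈ 66455.)
Add(Mul(444026, Pow(k, -1)), Mul(-329930, Pow(-32034, -1))) = Add(Mul(444026, Pow(Add(66438, Pow(274, Rational(1, 2))), -1)), Mul(-329930, Pow(-32034, -1))) = Add(Mul(444026, Pow(Add(66438, Pow(274, Rational(1, 2))), -1)), Mul(-329930, Rational(-1, 32034))) = Add(Mul(444026, Pow(Add(66438, Pow(274, Rational(1, 2))), -1)), Rational(164965, 16017)) = Add(Rational(164965, 16017), Mul(444026, Pow(Add(66438, Pow(274, Rational(1, 2))), -1)))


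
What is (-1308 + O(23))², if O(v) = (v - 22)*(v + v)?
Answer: 1592644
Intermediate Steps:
O(v) = 2*v*(-22 + v) (O(v) = (-22 + v)*(2*v) = 2*v*(-22 + v))
(-1308 + O(23))² = (-1308 + 2*23*(-22 + 23))² = (-1308 + 2*23*1)² = (-1308 + 46)² = (-1262)² = 1592644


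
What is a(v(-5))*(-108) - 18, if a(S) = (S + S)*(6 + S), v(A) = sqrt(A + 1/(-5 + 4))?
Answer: 1278 - 1296*I*sqrt(6) ≈ 1278.0 - 3174.5*I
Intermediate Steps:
v(A) = sqrt(-1 + A) (v(A) = sqrt(A + 1/(-1)) = sqrt(A - 1) = sqrt(-1 + A))
a(S) = 2*S*(6 + S) (a(S) = (2*S)*(6 + S) = 2*S*(6 + S))
a(v(-5))*(-108) - 18 = (2*sqrt(-1 - 5)*(6 + sqrt(-1 - 5)))*(-108) - 18 = (2*sqrt(-6)*(6 + sqrt(-6)))*(-108) - 18 = (2*(I*sqrt(6))*(6 + I*sqrt(6)))*(-108) - 18 = (2*I*sqrt(6)*(6 + I*sqrt(6)))*(-108) - 18 = -216*I*sqrt(6)*(6 + I*sqrt(6)) - 18 = -18 - 216*I*sqrt(6)*(6 + I*sqrt(6))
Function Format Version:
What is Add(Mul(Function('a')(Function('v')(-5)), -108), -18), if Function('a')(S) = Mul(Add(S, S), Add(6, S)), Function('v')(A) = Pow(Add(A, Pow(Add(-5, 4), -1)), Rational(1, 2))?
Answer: Add(1278, Mul(-1296, I, Pow(6, Rational(1, 2)))) ≈ Add(1278.0, Mul(-3174.5, I))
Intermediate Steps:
Function('v')(A) = Pow(Add(-1, A), Rational(1, 2)) (Function('v')(A) = Pow(Add(A, Pow(-1, -1)), Rational(1, 2)) = Pow(Add(A, -1), Rational(1, 2)) = Pow(Add(-1, A), Rational(1, 2)))
Function('a')(S) = Mul(2, S, Add(6, S)) (Function('a')(S) = Mul(Mul(2, S), Add(6, S)) = Mul(2, S, Add(6, S)))
Add(Mul(Function('a')(Function('v')(-5)), -108), -18) = Add(Mul(Mul(2, Pow(Add(-1, -5), Rational(1, 2)), Add(6, Pow(Add(-1, -5), Rational(1, 2)))), -108), -18) = Add(Mul(Mul(2, Pow(-6, Rational(1, 2)), Add(6, Pow(-6, Rational(1, 2)))), -108), -18) = Add(Mul(Mul(2, Mul(I, Pow(6, Rational(1, 2))), Add(6, Mul(I, Pow(6, Rational(1, 2))))), -108), -18) = Add(Mul(Mul(2, I, Pow(6, Rational(1, 2)), Add(6, Mul(I, Pow(6, Rational(1, 2))))), -108), -18) = Add(Mul(-216, I, Pow(6, Rational(1, 2)), Add(6, Mul(I, Pow(6, Rational(1, 2))))), -18) = Add(-18, Mul(-216, I, Pow(6, Rational(1, 2)), Add(6, Mul(I, Pow(6, Rational(1, 2))))))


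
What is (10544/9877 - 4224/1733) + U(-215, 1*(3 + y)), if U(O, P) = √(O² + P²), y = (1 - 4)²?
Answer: -23447696/17116841 + √46369 ≈ 213.96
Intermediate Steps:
y = 9 (y = (-3)² = 9)
(10544/9877 - 4224/1733) + U(-215, 1*(3 + y)) = (10544/9877 - 4224/1733) + √((-215)² + (1*(3 + 9))²) = (10544*(1/9877) - 4224*1/1733) + √(46225 + (1*12)²) = (10544/9877 - 4224/1733) + √(46225 + 12²) = -23447696/17116841 + √(46225 + 144) = -23447696/17116841 + √46369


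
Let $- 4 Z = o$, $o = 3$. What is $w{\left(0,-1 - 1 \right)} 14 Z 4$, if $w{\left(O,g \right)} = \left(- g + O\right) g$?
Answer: $168$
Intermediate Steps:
$Z = - \frac{3}{4}$ ($Z = \left(- \frac{1}{4}\right) 3 = - \frac{3}{4} \approx -0.75$)
$w{\left(O,g \right)} = g \left(O - g\right)$ ($w{\left(O,g \right)} = \left(O - g\right) g = g \left(O - g\right)$)
$w{\left(0,-1 - 1 \right)} 14 Z 4 = \left(-1 - 1\right) \left(0 - \left(-1 - 1\right)\right) 14 \left(\left(- \frac{3}{4}\right) 4\right) = - 2 \left(0 - -2\right) 14 \left(-3\right) = - 2 \left(0 + 2\right) 14 \left(-3\right) = \left(-2\right) 2 \cdot 14 \left(-3\right) = \left(-4\right) 14 \left(-3\right) = \left(-56\right) \left(-3\right) = 168$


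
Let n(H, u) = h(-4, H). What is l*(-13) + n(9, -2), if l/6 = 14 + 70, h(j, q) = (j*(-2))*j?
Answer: -6584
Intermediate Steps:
h(j, q) = -2*j² (h(j, q) = (-2*j)*j = -2*j²)
l = 504 (l = 6*(14 + 70) = 6*84 = 504)
n(H, u) = -32 (n(H, u) = -2*(-4)² = -2*16 = -32)
l*(-13) + n(9, -2) = 504*(-13) - 32 = -6552 - 32 = -6584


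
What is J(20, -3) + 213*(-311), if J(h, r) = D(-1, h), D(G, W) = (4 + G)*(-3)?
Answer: -66252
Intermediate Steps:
D(G, W) = -12 - 3*G
J(h, r) = -9 (J(h, r) = -12 - 3*(-1) = -12 + 3 = -9)
J(20, -3) + 213*(-311) = -9 + 213*(-311) = -9 - 66243 = -66252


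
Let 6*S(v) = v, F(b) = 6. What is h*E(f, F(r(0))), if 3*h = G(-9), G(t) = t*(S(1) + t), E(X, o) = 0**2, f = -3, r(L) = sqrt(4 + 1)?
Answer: 0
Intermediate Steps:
r(L) = sqrt(5)
S(v) = v/6
E(X, o) = 0
G(t) = t*(1/6 + t) (G(t) = t*((1/6)*1 + t) = t*(1/6 + t))
h = 53/2 (h = (-9*(1/6 - 9))/3 = (-9*(-53/6))/3 = (1/3)*(159/2) = 53/2 ≈ 26.500)
h*E(f, F(r(0))) = (53/2)*0 = 0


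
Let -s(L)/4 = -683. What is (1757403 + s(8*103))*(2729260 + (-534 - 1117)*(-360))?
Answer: 5850019888700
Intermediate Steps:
s(L) = 2732 (s(L) = -4*(-683) = 2732)
(1757403 + s(8*103))*(2729260 + (-534 - 1117)*(-360)) = (1757403 + 2732)*(2729260 + (-534 - 1117)*(-360)) = 1760135*(2729260 - 1651*(-360)) = 1760135*(2729260 + 594360) = 1760135*3323620 = 5850019888700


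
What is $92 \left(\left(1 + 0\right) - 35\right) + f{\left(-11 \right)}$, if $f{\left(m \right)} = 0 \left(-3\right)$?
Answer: $-3128$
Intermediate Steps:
$f{\left(m \right)} = 0$
$92 \left(\left(1 + 0\right) - 35\right) + f{\left(-11 \right)} = 92 \left(\left(1 + 0\right) - 35\right) + 0 = 92 \left(1 - 35\right) + 0 = 92 \left(-34\right) + 0 = -3128 + 0 = -3128$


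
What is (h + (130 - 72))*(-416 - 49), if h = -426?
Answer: 171120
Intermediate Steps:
(h + (130 - 72))*(-416 - 49) = (-426 + (130 - 72))*(-416 - 49) = (-426 + 58)*(-465) = -368*(-465) = 171120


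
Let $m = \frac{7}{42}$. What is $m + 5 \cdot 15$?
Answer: $\frac{451}{6} \approx 75.167$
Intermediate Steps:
$m = \frac{1}{6}$ ($m = 7 \cdot \frac{1}{42} = \frac{1}{6} \approx 0.16667$)
$m + 5 \cdot 15 = \frac{1}{6} + 5 \cdot 15 = \frac{1}{6} + 75 = \frac{451}{6}$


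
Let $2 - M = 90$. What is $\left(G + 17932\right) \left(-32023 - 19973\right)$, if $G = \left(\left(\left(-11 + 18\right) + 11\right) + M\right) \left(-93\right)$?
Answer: $-1270886232$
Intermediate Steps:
$M = -88$ ($M = 2 - 90 = -88$)
$G = 6510$ ($G = \left(\left(\left(-11 + 18\right) + 11\right) - 88\right) \left(-93\right) = \left(\left(7 + 11\right) - 88\right) \left(-93\right) = \left(18 - 88\right) \left(-93\right) = \left(-70\right) \left(-93\right) = 6510$)
$\left(G + 17932\right) \left(-32023 - 19973\right) = \left(6510 + 17932\right) \left(-32023 - 19973\right) = 24442 \left(-51996\right) = -1270886232$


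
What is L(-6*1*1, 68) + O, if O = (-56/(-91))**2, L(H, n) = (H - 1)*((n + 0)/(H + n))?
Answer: -38238/5239 ≈ -7.2987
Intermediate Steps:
L(H, n) = n*(-1 + H)/(H + n) (L(H, n) = (-1 + H)*(n/(H + n)) = n*(-1 + H)/(H + n))
O = 64/169 (O = (-56*(-1/91))**2 = (8/13)**2 = 64/169 ≈ 0.37870)
L(-6*1*1, 68) + O = 68*(-1 - 6*1*1)/(-6*1*1 + 68) + 64/169 = 68*(-1 - 6*1)/(-6*1 + 68) + 64/169 = 68*(-1 - 6)/(-6 + 68) + 64/169 = 68*(-7)/62 + 64/169 = 68*(1/62)*(-7) + 64/169 = -238/31 + 64/169 = -38238/5239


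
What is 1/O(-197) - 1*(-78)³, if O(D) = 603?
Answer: 286154857/603 ≈ 4.7455e+5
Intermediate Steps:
1/O(-197) - 1*(-78)³ = 1/603 - 1*(-78)³ = 1/603 - 1*(-474552) = 1/603 + 474552 = 286154857/603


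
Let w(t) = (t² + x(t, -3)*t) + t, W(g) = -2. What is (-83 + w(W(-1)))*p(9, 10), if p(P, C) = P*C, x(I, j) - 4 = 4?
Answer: -8730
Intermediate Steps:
x(I, j) = 8 (x(I, j) = 4 + 4 = 8)
p(P, C) = C*P
w(t) = t² + 9*t (w(t) = (t² + 8*t) + t = t² + 9*t)
(-83 + w(W(-1)))*p(9, 10) = (-83 - 2*(9 - 2))*(10*9) = (-83 - 2*7)*90 = (-83 - 14)*90 = -97*90 = -8730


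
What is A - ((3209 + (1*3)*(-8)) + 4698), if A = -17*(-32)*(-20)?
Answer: -18763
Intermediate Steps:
A = -10880 (A = 544*(-20) = -10880)
A - ((3209 + (1*3)*(-8)) + 4698) = -10880 - ((3209 + (1*3)*(-8)) + 4698) = -10880 - ((3209 + 3*(-8)) + 4698) = -10880 - ((3209 - 24) + 4698) = -10880 - (3185 + 4698) = -10880 - 1*7883 = -10880 - 7883 = -18763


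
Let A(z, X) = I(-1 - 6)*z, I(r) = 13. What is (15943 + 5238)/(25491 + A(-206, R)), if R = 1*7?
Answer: 21181/22813 ≈ 0.92846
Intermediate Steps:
R = 7
A(z, X) = 13*z
(15943 + 5238)/(25491 + A(-206, R)) = (15943 + 5238)/(25491 + 13*(-206)) = 21181/(25491 - 2678) = 21181/22813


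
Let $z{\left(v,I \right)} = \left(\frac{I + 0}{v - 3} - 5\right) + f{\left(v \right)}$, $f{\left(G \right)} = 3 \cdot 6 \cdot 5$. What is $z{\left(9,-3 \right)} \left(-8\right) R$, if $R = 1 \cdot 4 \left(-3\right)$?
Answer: $8112$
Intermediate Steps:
$f{\left(G \right)} = 90$ ($f{\left(G \right)} = 18 \cdot 5 = 90$)
$R = -12$ ($R = 4 \left(-3\right) = -12$)
$z{\left(v,I \right)} = 85 + \frac{I}{-3 + v}$ ($z{\left(v,I \right)} = \left(\frac{I + 0}{v - 3} - 5\right) + 90 = \left(\frac{I}{-3 + v} - 5\right) + 90 = \left(-5 + \frac{I}{-3 + v}\right) + 90 = 85 + \frac{I}{-3 + v}$)
$z{\left(9,-3 \right)} \left(-8\right) R = \frac{-255 - 3 + 85 \cdot 9}{-3 + 9} \left(-8\right) \left(-12\right) = \frac{-255 - 3 + 765}{6} \left(-8\right) \left(-12\right) = \frac{1}{6} \cdot 507 \left(-8\right) \left(-12\right) = \frac{169}{2} \left(-8\right) \left(-12\right) = \left(-676\right) \left(-12\right) = 8112$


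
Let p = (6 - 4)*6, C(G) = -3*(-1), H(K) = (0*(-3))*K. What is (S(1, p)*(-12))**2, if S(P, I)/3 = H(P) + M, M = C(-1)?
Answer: 11664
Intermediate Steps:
H(K) = 0 (H(K) = 0*K = 0)
C(G) = 3
M = 3
p = 12 (p = 2*6 = 12)
S(P, I) = 9 (S(P, I) = 3*(0 + 3) = 3*3 = 9)
(S(1, p)*(-12))**2 = (9*(-12))**2 = (-108)**2 = 11664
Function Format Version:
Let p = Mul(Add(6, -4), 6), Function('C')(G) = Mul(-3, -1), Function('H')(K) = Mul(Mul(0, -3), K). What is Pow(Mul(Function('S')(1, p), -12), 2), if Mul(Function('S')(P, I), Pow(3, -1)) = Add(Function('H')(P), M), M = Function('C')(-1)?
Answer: 11664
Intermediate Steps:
Function('H')(K) = 0 (Function('H')(K) = Mul(0, K) = 0)
Function('C')(G) = 3
M = 3
p = 12 (p = Mul(2, 6) = 12)
Function('S')(P, I) = 9 (Function('S')(P, I) = Mul(3, Add(0, 3)) = Mul(3, 3) = 9)
Pow(Mul(Function('S')(1, p), -12), 2) = Pow(Mul(9, -12), 2) = Pow(-108, 2) = 11664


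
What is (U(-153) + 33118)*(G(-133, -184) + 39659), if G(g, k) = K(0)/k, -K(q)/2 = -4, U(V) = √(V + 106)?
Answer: 30208782408/23 + 912156*I*√47/23 ≈ 1.3134e+9 + 2.7189e+5*I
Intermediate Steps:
U(V) = √(106 + V)
K(q) = 8 (K(q) = -2*(-4) = 8)
G(g, k) = 8/k
(U(-153) + 33118)*(G(-133, -184) + 39659) = (√(106 - 153) + 33118)*(8/(-184) + 39659) = (√(-47) + 33118)*(8*(-1/184) + 39659) = (I*√47 + 33118)*(-1/23 + 39659) = (33118 + I*√47)*(912156/23) = 30208782408/23 + 912156*I*√47/23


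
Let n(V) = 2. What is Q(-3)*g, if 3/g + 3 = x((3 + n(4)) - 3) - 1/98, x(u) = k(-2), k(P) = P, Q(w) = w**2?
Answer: -2646/491 ≈ -5.3890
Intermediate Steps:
x(u) = -2
g = -294/491 (g = 3/(-3 + (-2 - 1/98)) = 3/(-3 - 197/98) = 3/(-491/98) = 3*(-98/491) = -294/491 ≈ -0.59878)
Q(-3)*g = (-3)**2*(-294/491) = 9*(-294/491) = -2646/491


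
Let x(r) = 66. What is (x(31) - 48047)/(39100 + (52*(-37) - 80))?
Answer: -47981/37096 ≈ -1.2934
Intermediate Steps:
(x(31) - 48047)/(39100 + (52*(-37) - 80)) = (66 - 48047)/(39100 + (52*(-37) - 80)) = -47981/(39100 + (-1924 - 80)) = -47981/(39100 - 2004) = -47981/37096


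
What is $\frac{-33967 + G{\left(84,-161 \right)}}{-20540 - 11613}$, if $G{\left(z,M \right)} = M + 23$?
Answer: $\frac{34105}{32153} \approx 1.0607$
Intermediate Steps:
$G{\left(z,M \right)} = 23 + M$
$\frac{-33967 + G{\left(84,-161 \right)}}{-20540 - 11613} = \frac{-33967 + \left(23 - 161\right)}{-20540 - 11613} = \frac{-33967 - 138}{-32153} = \left(-34105\right) \left(- \frac{1}{32153}\right) = \frac{34105}{32153}$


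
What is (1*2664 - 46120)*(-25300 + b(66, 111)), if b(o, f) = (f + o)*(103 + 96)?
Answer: -431213888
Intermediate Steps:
b(o, f) = 199*f + 199*o (b(o, f) = (f + o)*199 = 199*f + 199*o)
(1*2664 - 46120)*(-25300 + b(66, 111)) = (1*2664 - 46120)*(-25300 + (199*111 + 199*66)) = (2664 - 46120)*(-25300 + (22089 + 13134)) = -43456*(-25300 + 35223) = -43456*9923 = -431213888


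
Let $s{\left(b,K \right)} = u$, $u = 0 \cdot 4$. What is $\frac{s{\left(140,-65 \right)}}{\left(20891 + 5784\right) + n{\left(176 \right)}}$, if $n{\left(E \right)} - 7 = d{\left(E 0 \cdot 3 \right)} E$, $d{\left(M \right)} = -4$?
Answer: $0$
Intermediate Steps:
$u = 0$
$s{\left(b,K \right)} = 0$
$n{\left(E \right)} = 7 - 4 E$
$\frac{s{\left(140,-65 \right)}}{\left(20891 + 5784\right) + n{\left(176 \right)}} = \frac{0}{\left(20891 + 5784\right) + \left(7 - 704\right)} = \frac{0}{26675 + \left(7 - 704\right)} = \frac{0}{26675 - 697} = \frac{0}{25978} = 0 \cdot \frac{1}{25978} = 0$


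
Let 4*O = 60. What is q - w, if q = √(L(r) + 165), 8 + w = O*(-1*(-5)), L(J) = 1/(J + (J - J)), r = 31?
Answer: -67 + 2*√39649/31 ≈ -54.154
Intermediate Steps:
O = 15 (O = (¼)*60 = 15)
L(J) = 1/J (L(J) = 1/(J + 0) = 1/J)
w = 67 (w = -8 + 15*(-1*(-5)) = -8 + 15*5 = -8 + 75 = 67)
q = 2*√39649/31 (q = √(1/31 + 165) = √(5116/31) = 2*√39649/31 ≈ 12.846)
q - w = 2*√39649/31 - 1*67 = 2*√39649/31 - 67 = -67 + 2*√39649/31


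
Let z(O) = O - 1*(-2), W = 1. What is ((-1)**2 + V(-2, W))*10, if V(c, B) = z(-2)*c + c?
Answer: -10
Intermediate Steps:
z(O) = 2 + O (z(O) = O + 2 = 2 + O)
V(c, B) = c (V(c, B) = (2 - 2)*c + c = 0*c + c = 0 + c = c)
((-1)**2 + V(-2, W))*10 = ((-1)**2 - 2)*10 = (1 - 2)*10 = -1*10 = -10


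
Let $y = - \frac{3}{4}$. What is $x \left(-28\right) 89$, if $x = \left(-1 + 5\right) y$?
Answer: $7476$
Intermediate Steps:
$y = - \frac{3}{4}$ ($y = \left(-3\right) \frac{1}{4} = - \frac{3}{4} \approx -0.75$)
$x = -3$ ($x = \left(-1 + 5\right) \left(- \frac{3}{4}\right) = 4 \left(- \frac{3}{4}\right) = -3$)
$x \left(-28\right) 89 = \left(-3\right) \left(-28\right) 89 = 84 \cdot 89 = 7476$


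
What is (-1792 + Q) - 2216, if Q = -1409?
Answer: -5417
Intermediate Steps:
(-1792 + Q) - 2216 = (-1792 - 1409) - 2216 = -3201 - 2216 = -5417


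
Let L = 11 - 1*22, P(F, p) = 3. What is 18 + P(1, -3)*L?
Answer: -15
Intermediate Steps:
L = -11 (L = 11 - 22 = -11)
18 + P(1, -3)*L = 18 + 3*(-11) = 18 - 33 = -15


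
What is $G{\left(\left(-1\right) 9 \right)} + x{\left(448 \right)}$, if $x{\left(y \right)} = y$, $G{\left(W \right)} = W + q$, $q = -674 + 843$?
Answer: $608$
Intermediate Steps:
$q = 169$
$G{\left(W \right)} = 169 + W$ ($G{\left(W \right)} = W + 169 = 169 + W$)
$G{\left(\left(-1\right) 9 \right)} + x{\left(448 \right)} = \left(169 - 9\right) + 448 = 160 + 448 = 608$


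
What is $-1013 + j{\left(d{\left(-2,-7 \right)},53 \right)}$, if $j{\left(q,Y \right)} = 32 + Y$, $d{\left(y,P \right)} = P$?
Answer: $-928$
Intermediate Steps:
$-1013 + j{\left(d{\left(-2,-7 \right)},53 \right)} = -1013 + \left(32 + 53\right) = -1013 + 85 = -928$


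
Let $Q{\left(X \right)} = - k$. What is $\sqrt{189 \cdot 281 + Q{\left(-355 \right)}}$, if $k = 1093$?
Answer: $4 \sqrt{3251} \approx 228.07$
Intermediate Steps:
$Q{\left(X \right)} = -1093$ ($Q{\left(X \right)} = \left(-1\right) 1093 = -1093$)
$\sqrt{189 \cdot 281 + Q{\left(-355 \right)}} = \sqrt{189 \cdot 281 - 1093} = \sqrt{53109 - 1093} = \sqrt{52016} = 4 \sqrt{3251}$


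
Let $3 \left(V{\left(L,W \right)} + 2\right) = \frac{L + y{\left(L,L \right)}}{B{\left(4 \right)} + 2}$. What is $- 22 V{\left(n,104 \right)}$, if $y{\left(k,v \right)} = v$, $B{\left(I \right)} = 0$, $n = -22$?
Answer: $\frac{616}{3} \approx 205.33$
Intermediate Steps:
$V{\left(L,W \right)} = -2 + \frac{L}{3}$ ($V{\left(L,W \right)} = -2 + \frac{\left(L + L\right) \frac{1}{0 + 2}}{3} = -2 + \frac{2 L \frac{1}{2}}{3} = -2 + \frac{L}{3}$)
$- 22 V{\left(n,104 \right)} = - 22 \left(-2 + \frac{1}{3} \left(-22\right)\right) = - 22 \left(-2 - \frac{22}{3}\right) = \left(-22\right) \left(- \frac{28}{3}\right) = \frac{616}{3}$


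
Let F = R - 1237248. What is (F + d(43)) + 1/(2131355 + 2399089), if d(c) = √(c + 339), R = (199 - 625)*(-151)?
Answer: -5313857437367/4530444 + √382 ≈ -1.1729e+6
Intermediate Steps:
R = 64326 (R = -426*(-151) = 64326)
F = -1172922 (F = 64326 - 1237248 = -1172922)
d(c) = √(339 + c)
(F + d(43)) + 1/(2131355 + 2399089) = (-1172922 + √(339 + 43)) + 1/(2131355 + 2399089) = (-1172922 + √382) + 1/4530444 = -5313857437367/4530444 + √382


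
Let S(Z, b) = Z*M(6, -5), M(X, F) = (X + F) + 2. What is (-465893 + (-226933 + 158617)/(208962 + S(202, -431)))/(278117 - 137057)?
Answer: -1627272209/492694368 ≈ -3.3028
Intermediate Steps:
M(X, F) = 2 + F + X (M(X, F) = (F + X) + 2 = 2 + F + X)
S(Z, b) = 3*Z (S(Z, b) = Z*(2 - 5 + 6) = Z*3 = 3*Z)
(-465893 + (-226933 + 158617)/(208962 + S(202, -431)))/(278117 - 137057) = (-465893 + (-226933 + 158617)/(208962 + 3*202))/(278117 - 137057) = (-465893 - 68316/(208962 + 606))/141060 = (-465893 - 68316/209568)*(1/141060) = (-465893 - 68316*1/209568)*(1/141060) = (-465893 - 5693/17464)*(1/141060) = -8136361045/17464*1/141060 = -1627272209/492694368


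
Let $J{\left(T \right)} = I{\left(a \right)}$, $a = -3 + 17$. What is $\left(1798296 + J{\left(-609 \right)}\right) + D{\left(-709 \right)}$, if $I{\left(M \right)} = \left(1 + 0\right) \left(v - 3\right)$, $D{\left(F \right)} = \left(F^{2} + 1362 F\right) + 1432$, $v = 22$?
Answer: $1336770$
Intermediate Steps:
$a = 14$
$D{\left(F \right)} = 1432 + F^{2} + 1362 F$
$I{\left(M \right)} = 19$ ($I{\left(M \right)} = \left(1 + 0\right) \left(22 - 3\right) = 1 \cdot 19 = 19$)
$J{\left(T \right)} = 19$
$\left(1798296 + J{\left(-609 \right)}\right) + D{\left(-709 \right)} = \left(1798296 + 19\right) + \left(1432 + \left(-709\right)^{2} + 1362 \left(-709\right)\right) = 1798315 + \left(1432 + 502681 - 965658\right) = 1798315 - 461545 = 1336770$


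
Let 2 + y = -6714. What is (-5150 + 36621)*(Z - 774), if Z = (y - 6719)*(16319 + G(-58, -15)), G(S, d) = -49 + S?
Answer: -6854666850174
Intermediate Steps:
y = -6716 (y = -2 - 6714 = -6716)
Z = -217808220 (Z = (-6716 - 6719)*(16319 + (-49 - 58)) = -13435*(16319 - 107) = -13435*16212 = -217808220)
(-5150 + 36621)*(Z - 774) = (-5150 + 36621)*(-217808220 - 774) = 31471*(-217808994) = -6854666850174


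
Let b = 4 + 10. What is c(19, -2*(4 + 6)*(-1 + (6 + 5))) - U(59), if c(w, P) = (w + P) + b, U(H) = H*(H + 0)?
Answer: -3648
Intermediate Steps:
U(H) = H² (U(H) = H*H = H²)
b = 14
c(w, P) = 14 + P + w (c(w, P) = (w + P) + 14 = (P + w) + 14 = 14 + P + w)
c(19, -2*(4 + 6)*(-1 + (6 + 5))) - U(59) = (14 - 2*(4 + 6)*(-1 + (6 + 5)) + 19) - 1*59² = (14 - 20*(-1 + 11) + 19) - 1*3481 = (14 - 20*10 + 19) - 3481 = (14 - 2*100 + 19) - 3481 = (14 - 200 + 19) - 3481 = -167 - 3481 = -3648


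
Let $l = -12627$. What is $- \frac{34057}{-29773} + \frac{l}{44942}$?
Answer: $\frac{50202001}{58176442} \approx 0.86293$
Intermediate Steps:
$- \frac{34057}{-29773} + \frac{l}{44942} = - \frac{34057}{-29773} - \frac{12627}{44942} = \left(-34057\right) \left(- \frac{1}{29773}\right) - \frac{549}{1954} = \frac{34057}{29773} - \frac{549}{1954} = \frac{50202001}{58176442}$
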